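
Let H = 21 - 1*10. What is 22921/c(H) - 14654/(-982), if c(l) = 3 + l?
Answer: 11356789/6874 ≈ 1652.1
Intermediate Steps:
H = 11 (H = 21 - 10 = 11)
22921/c(H) - 14654/(-982) = 22921/(3 + 11) - 14654/(-982) = 22921/14 - 14654*(-1/982) = 22921*(1/14) + 7327/491 = 22921/14 + 7327/491 = 11356789/6874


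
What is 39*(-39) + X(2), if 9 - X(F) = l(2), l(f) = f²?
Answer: -1516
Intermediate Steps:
X(F) = 5 (X(F) = 9 - 1*2² = 9 - 1*4 = 9 - 4 = 5)
39*(-39) + X(2) = 39*(-39) + 5 = -1521 + 5 = -1516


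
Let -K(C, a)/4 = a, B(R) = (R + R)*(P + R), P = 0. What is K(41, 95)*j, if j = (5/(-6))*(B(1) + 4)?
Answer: 1900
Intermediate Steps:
B(R) = 2*R² (B(R) = (R + R)*(0 + R) = (2*R)*R = 2*R²)
K(C, a) = -4*a
j = -5 (j = (5/(-6))*(2*1² + 4) = (5*(-⅙))*(2*1 + 4) = -5*(2 + 4)/6 = -⅚*6 = -5)
K(41, 95)*j = -4*95*(-5) = -380*(-5) = 1900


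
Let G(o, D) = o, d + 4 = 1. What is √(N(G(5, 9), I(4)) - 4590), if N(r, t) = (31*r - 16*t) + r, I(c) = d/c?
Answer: 47*I*√2 ≈ 66.468*I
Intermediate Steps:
d = -3 (d = -4 + 1 = -3)
I(c) = -3/c
N(r, t) = -16*t + 32*r (N(r, t) = (-16*t + 31*r) + r = -16*t + 32*r)
√(N(G(5, 9), I(4)) - 4590) = √((-(-48)/4 + 32*5) - 4590) = √((-(-48)/4 + 160) - 4590) = √((-16*(-¾) + 160) - 4590) = √((12 + 160) - 4590) = √(172 - 4590) = √(-4418) = 47*I*√2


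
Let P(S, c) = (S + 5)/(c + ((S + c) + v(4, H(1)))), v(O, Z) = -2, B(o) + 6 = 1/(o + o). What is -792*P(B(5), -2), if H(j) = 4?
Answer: -7128/119 ≈ -59.899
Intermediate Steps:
B(o) = -6 + 1/(2*o) (B(o) = -6 + 1/(o + o) = -6 + 1/(2*o))
P(S, c) = (5 + S)/(-2 + S + 2*c) (P(S, c) = (S + 5)/(c + ((S + c) - 2)) = (5 + S)/(c + (-2 + S + c)) = (5 + S)/(-2 + S + 2*c))
-792*P(B(5), -2) = -792*(5 + (-6 + (½)/5))/(-2 + (-6 + (½)/5) + 2*(-2)) = -792*(5 + (-6 + (½)*(⅕)))/(-2 + (-6 + (½)*(⅕)) - 4) = -792*(5 + (-6 + ⅒))/(-2 + (-6 + ⅒) - 4) = -792*(5 - 59/10)/(-2 - 59/10 - 4) = -792*(-9)/((-119/10)*10) = -(-7920)*(-9)/(119*10) = -792*9/119 = -7128/119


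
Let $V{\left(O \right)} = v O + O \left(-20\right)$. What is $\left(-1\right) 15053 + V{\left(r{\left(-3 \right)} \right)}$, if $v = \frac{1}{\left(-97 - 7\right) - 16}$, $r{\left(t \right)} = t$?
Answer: $- \frac{599719}{40} \approx -14993.0$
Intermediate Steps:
$v = - \frac{1}{120}$ ($v = \frac{1}{-104 - 16} = \frac{1}{-120} = - \frac{1}{120} \approx -0.0083333$)
$V{\left(O \right)} = - \frac{2401 O}{120}$ ($V{\left(O \right)} = - \frac{O}{120} + O \left(-20\right) = - \frac{O}{120} - 20 O = - \frac{2401 O}{120}$)
$\left(-1\right) 15053 + V{\left(r{\left(-3 \right)} \right)} = \left(-1\right) 15053 - - \frac{2401}{40} = -15053 + \frac{2401}{40} = - \frac{599719}{40}$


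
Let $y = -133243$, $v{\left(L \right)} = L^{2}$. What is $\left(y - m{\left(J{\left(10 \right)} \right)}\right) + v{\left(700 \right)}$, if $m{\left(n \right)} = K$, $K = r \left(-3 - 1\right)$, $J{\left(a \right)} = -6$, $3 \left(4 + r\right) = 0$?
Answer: $356741$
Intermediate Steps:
$r = -4$ ($r = -4 + \frac{1}{3} \cdot 0 = -4 + 0 = -4$)
$K = 16$ ($K = - 4 \left(-3 - 1\right) = \left(-4\right) \left(-4\right) = 16$)
$m{\left(n \right)} = 16$
$\left(y - m{\left(J{\left(10 \right)} \right)}\right) + v{\left(700 \right)} = \left(-133243 - 16\right) + 700^{2} = \left(-133243 - 16\right) + 490000 = -133259 + 490000 = 356741$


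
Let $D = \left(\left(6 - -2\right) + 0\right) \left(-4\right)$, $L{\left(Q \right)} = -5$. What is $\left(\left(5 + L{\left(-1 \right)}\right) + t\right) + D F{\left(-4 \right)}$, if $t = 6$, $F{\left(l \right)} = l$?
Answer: $134$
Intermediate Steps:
$D = -32$ ($D = \left(\left(6 + 2\right) + 0\right) \left(-4\right) = \left(8 + 0\right) \left(-4\right) = 8 \left(-4\right) = -32$)
$\left(\left(5 + L{\left(-1 \right)}\right) + t\right) + D F{\left(-4 \right)} = \left(\left(5 - 5\right) + 6\right) - -128 = \left(0 + 6\right) + 128 = 6 + 128 = 134$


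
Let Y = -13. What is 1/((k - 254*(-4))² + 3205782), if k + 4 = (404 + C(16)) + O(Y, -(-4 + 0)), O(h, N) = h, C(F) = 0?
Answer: 1/5174191 ≈ 1.9327e-7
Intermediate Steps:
k = 387 (k = -4 + ((404 + 0) - 13) = -4 + (404 - 13) = -4 + 391 = 387)
1/((k - 254*(-4))² + 3205782) = 1/((387 - 254*(-4))² + 3205782) = 1/((387 + 1016)² + 3205782) = 1/(1403² + 3205782) = 1/(1968409 + 3205782) = 1/5174191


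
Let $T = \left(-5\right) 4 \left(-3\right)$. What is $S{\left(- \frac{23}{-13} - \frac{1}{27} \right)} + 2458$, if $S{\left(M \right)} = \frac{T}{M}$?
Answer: $\frac{378881}{152} \approx 2492.6$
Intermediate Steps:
$T = 60$ ($T = \left(-20\right) \left(-3\right) = 60$)
$S{\left(M \right)} = \frac{60}{M}$
$S{\left(- \frac{23}{-13} - \frac{1}{27} \right)} + 2458 = \frac{60}{- \frac{23}{-13} - \frac{1}{27}} + 2458 = \frac{60}{\left(-23\right) \left(- \frac{1}{13}\right) - \frac{1}{27}} + 2458 = \frac{60}{\frac{23}{13} - \frac{1}{27}} + 2458 = \frac{60}{\frac{608}{351}} + 2458 = 60 \cdot \frac{351}{608} + 2458 = \frac{5265}{152} + 2458 = \frac{378881}{152}$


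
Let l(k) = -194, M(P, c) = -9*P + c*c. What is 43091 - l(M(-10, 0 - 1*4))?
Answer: 43285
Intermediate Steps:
M(P, c) = c² - 9*P (M(P, c) = -9*P + c² = c² - 9*P)
43091 - l(M(-10, 0 - 1*4)) = 43091 - 1*(-194) = 43091 + 194 = 43285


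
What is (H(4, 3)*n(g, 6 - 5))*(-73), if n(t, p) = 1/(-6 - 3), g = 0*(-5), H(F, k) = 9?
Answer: 73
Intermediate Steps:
g = 0
n(t, p) = -⅑ (n(t, p) = 1/(-9) = -⅑)
(H(4, 3)*n(g, 6 - 5))*(-73) = (9*(-⅑))*(-73) = -1*(-73) = 73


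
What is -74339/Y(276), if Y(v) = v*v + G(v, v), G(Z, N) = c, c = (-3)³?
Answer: -74339/76149 ≈ -0.97623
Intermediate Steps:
c = -27
G(Z, N) = -27
Y(v) = -27 + v² (Y(v) = v*v - 27 = v² - 27 = -27 + v²)
-74339/Y(276) = -74339/(-27 + 276²) = -74339/(-27 + 76176) = -74339/76149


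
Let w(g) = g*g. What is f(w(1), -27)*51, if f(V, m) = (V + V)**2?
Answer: 204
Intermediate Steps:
w(g) = g**2
f(V, m) = 4*V**2 (f(V, m) = (2*V)**2 = 4*V**2)
f(w(1), -27)*51 = (4*(1**2)**2)*51 = (4*1**2)*51 = (4*1)*51 = 4*51 = 204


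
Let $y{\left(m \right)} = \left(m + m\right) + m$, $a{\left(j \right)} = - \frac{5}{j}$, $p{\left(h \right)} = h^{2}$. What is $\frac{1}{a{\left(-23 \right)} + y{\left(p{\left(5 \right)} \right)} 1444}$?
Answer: $\frac{23}{2490905} \approx 9.2336 \cdot 10^{-6}$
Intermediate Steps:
$y{\left(m \right)} = 3 m$ ($y{\left(m \right)} = 2 m + m = 3 m$)
$\frac{1}{a{\left(-23 \right)} + y{\left(p{\left(5 \right)} \right)} 1444} = \frac{1}{- \frac{5}{-23} + 3 \cdot 5^{2} \cdot 1444} = \frac{1}{\left(-5\right) \left(- \frac{1}{23}\right) + 3 \cdot 25 \cdot 1444} = \frac{1}{\frac{5}{23} + 75 \cdot 1444} = \frac{1}{\frac{5}{23} + 108300} = \frac{1}{\frac{2490905}{23}} = \frac{23}{2490905}$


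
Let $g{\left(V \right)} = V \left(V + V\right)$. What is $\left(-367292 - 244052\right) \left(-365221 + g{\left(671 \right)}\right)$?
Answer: $-327228600784$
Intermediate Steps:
$g{\left(V \right)} = 2 V^{2}$ ($g{\left(V \right)} = V 2 V = 2 V^{2}$)
$\left(-367292 - 244052\right) \left(-365221 + g{\left(671 \right)}\right) = \left(-367292 - 244052\right) \left(-365221 + 2 \cdot 671^{2}\right) = - 611344 \left(-365221 + 2 \cdot 450241\right) = - 611344 \left(-365221 + 900482\right) = \left(-611344\right) 535261 = -327228600784$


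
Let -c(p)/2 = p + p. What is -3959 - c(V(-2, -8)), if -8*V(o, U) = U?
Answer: -3955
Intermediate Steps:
V(o, U) = -U/8
c(p) = -4*p (c(p) = -2*(p + p) = -4*p)
-3959 - c(V(-2, -8)) = -3959 - (-4)*(-1/8*(-8)) = -3959 - (-4) = -3959 - 1*(-4) = -3959 + 4 = -3955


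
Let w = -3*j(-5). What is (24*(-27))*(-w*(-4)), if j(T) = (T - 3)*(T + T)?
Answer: 622080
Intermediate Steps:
j(T) = 2*T*(-3 + T) (j(T) = (-3 + T)*(2*T) = 2*T*(-3 + T))
w = -240 (w = -6*(-5)*(-3 - 5) = -6*(-5)*(-8) = -3*80 = -240)
(24*(-27))*(-w*(-4)) = (24*(-27))*(-1*(-240)*(-4)) = -155520*(-4) = -648*(-960) = 622080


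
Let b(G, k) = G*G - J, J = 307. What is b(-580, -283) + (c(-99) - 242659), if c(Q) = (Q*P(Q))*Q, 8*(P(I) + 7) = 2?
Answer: 109109/4 ≈ 27277.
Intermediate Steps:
P(I) = -27/4 (P(I) = -7 + (⅛)*2 = -7 + ¼ = -27/4)
b(G, k) = -307 + G² (b(G, k) = G*G - 1*307 = G² - 307 = -307 + G²)
c(Q) = -27*Q²/4 (c(Q) = (Q*(-27/4))*Q = (-27*Q/4)*Q = -27*Q²/4)
b(-580, -283) + (c(-99) - 242659) = (-307 + (-580)²) + (-27/4*(-99)² - 242659) = (-307 + 336400) + (-27/4*9801 - 242659) = 336093 + (-264627/4 - 242659) = 336093 - 1235263/4 = 109109/4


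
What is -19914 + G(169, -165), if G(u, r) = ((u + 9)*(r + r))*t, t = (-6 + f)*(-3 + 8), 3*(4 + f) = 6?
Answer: 2329686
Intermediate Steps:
f = -2 (f = -4 + (⅓)*6 = -4 + 2 = -2)
t = -40 (t = (-6 - 2)*(-3 + 8) = -8*5 = -40)
G(u, r) = -80*r*(9 + u) (G(u, r) = ((u + 9)*(r + r))*(-40) = ((9 + u)*(2*r))*(-40) = (2*r*(9 + u))*(-40) = -80*r*(9 + u))
-19914 + G(169, -165) = -19914 - 80*(-165)*(9 + 169) = -19914 - 80*(-165)*178 = -19914 + 2349600 = 2329686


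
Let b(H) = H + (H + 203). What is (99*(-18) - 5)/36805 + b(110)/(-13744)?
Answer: -40129043/505847920 ≈ -0.079330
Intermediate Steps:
b(H) = 203 + 2*H (b(H) = H + (203 + H) = 203 + 2*H)
(99*(-18) - 5)/36805 + b(110)/(-13744) = (99*(-18) - 5)/36805 + (203 + 2*110)/(-13744) = (-1782 - 5)*(1/36805) + (203 + 220)*(-1/13744) = -1787*1/36805 + 423*(-1/13744) = -1787/36805 - 423/13744 = -40129043/505847920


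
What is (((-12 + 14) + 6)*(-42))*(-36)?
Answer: 12096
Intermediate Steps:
(((-12 + 14) + 6)*(-42))*(-36) = ((2 + 6)*(-42))*(-36) = (8*(-42))*(-36) = -336*(-36) = 12096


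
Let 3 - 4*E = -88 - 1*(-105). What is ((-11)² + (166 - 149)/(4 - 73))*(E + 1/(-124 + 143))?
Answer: -545746/1311 ≈ -416.28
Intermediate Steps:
E = -7/2 (E = ¾ - (-88 - 1*(-105))/4 = ¾ - (-88 + 105)/4 = ¾ - ¼*17 = ¾ - 17/4 = -7/2 ≈ -3.5000)
((-11)² + (166 - 149)/(4 - 73))*(E + 1/(-124 + 143)) = ((-11)² + (166 - 149)/(4 - 73))*(-7/2 + 1/(-124 + 143)) = (121 + 17/(-69))*(-7/2 + 1/19) = (121 + 17*(-1/69))*(-7/2 + 1/19) = (121 - 17/69)*(-131/38) = (8332/69)*(-131/38) = -545746/1311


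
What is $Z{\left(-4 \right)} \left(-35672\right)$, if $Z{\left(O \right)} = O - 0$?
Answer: $142688$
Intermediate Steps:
$Z{\left(O \right)} = O$ ($Z{\left(O \right)} = O + 0 = O$)
$Z{\left(-4 \right)} \left(-35672\right) = \left(-4\right) \left(-35672\right) = 142688$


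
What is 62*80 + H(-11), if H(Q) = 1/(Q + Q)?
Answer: 109119/22 ≈ 4960.0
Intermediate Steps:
H(Q) = 1/(2*Q)
62*80 + H(-11) = 62*80 + (½)/(-11) = 4960 + (½)*(-1/11) = 4960 - 1/22 = 109119/22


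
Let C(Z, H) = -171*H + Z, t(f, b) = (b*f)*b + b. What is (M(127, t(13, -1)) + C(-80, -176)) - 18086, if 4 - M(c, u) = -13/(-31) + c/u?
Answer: 4435355/372 ≈ 11923.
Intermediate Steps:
t(f, b) = b + f*b**2 (t(f, b) = f*b**2 + b = b + f*b**2)
C(Z, H) = Z - 171*H
M(c, u) = 111/31 - c/u (M(c, u) = 4 - (-13/(-31) + c/u) = 4 - (-13*(-1/31) + c/u) = 4 - (13/31 + c/u) = 4 + (-13/31 - c/u) = 111/31 - c/u)
(M(127, t(13, -1)) + C(-80, -176)) - 18086 = ((111/31 - 1*127/(-(1 - 1*13))) + (-80 - 171*(-176))) - 18086 = ((111/31 - 1*127/(-(1 - 13))) + (-80 + 30096)) - 18086 = ((111/31 - 1*127/(-1*(-12))) + 30016) - 18086 = ((111/31 - 1*127/12) + 30016) - 18086 = ((111/31 - 1*127*1/12) + 30016) - 18086 = ((111/31 - 127/12) + 30016) - 18086 = (-2605/372 + 30016) - 18086 = 11163347/372 - 18086 = 4435355/372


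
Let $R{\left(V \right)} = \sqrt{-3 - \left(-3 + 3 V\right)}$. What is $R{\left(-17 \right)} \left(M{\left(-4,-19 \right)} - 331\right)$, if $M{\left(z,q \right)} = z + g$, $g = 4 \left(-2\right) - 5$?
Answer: $- 348 \sqrt{51} \approx -2485.2$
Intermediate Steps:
$g = -13$ ($g = -8 - 5 = -13$)
$R{\left(V \right)} = \sqrt{3} \sqrt{- V}$ ($R{\left(V \right)} = \sqrt{- 3 V} = \sqrt{3} \sqrt{- V}$)
$M{\left(z,q \right)} = -13 + z$ ($M{\left(z,q \right)} = z - 13 = -13 + z$)
$R{\left(-17 \right)} \left(M{\left(-4,-19 \right)} - 331\right) = \sqrt{3} \sqrt{\left(-1\right) \left(-17\right)} \left(\left(-13 - 4\right) - 331\right) = \sqrt{3} \sqrt{17} \left(-17 - 331\right) = \sqrt{51} \left(-348\right) = - 348 \sqrt{51}$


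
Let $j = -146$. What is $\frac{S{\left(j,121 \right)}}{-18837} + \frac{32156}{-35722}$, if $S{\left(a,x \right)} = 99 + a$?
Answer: $- \frac{302021819}{336447657} \approx -0.89768$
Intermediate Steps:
$\frac{S{\left(j,121 \right)}}{-18837} + \frac{32156}{-35722} = \frac{99 - 146}{-18837} + \frac{32156}{-35722} = \left(-47\right) \left(- \frac{1}{18837}\right) + 32156 \left(- \frac{1}{35722}\right) = \frac{47}{18837} - \frac{16078}{17861} = - \frac{302021819}{336447657}$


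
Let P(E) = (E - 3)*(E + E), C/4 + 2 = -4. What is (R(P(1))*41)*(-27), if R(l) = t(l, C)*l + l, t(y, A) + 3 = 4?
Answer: 8856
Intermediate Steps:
C = -24 (C = -8 + 4*(-4) = -8 - 16 = -24)
t(y, A) = 1 (t(y, A) = -3 + 4 = 1)
P(E) = 2*E*(-3 + E) (P(E) = (-3 + E)*(2*E) = 2*E*(-3 + E))
R(l) = 2*l (R(l) = 1*l + l = l + l = 2*l)
(R(P(1))*41)*(-27) = ((2*(2*1*(-3 + 1)))*41)*(-27) = ((2*(2*1*(-2)))*41)*(-27) = ((2*(-4))*41)*(-27) = -8*41*(-27) = -328*(-27) = 8856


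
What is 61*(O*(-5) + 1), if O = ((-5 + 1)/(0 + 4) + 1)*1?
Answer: 61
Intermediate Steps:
O = 0 (O = (-4/4 + 1)*1 = (-4*¼ + 1)*1 = (-1 + 1)*1 = 0*1 = 0)
61*(O*(-5) + 1) = 61*(0*(-5) + 1) = 61*(0 + 1) = 61*1 = 61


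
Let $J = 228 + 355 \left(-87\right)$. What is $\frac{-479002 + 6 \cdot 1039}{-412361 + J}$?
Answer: $\frac{236384}{221509} \approx 1.0672$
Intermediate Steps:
$J = -30657$ ($J = 228 - 30885 = -30657$)
$\frac{-479002 + 6 \cdot 1039}{-412361 + J} = \frac{-479002 + 6 \cdot 1039}{-412361 - 30657} = \frac{-479002 + 6234}{-443018} = \left(-472768\right) \left(- \frac{1}{443018}\right) = \frac{236384}{221509}$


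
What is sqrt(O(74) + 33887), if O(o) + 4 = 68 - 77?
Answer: sqrt(33874) ≈ 184.05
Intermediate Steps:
O(o) = -13 (O(o) = -4 + (68 - 77) = -4 - 9 = -13)
sqrt(O(74) + 33887) = sqrt(-13 + 33887) = sqrt(33874)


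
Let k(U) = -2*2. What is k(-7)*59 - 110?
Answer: -346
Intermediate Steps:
k(U) = -4
k(-7)*59 - 110 = -4*59 - 110 = -236 - 110 = -346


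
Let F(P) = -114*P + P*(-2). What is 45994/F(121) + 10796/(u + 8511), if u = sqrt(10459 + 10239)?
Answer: -35190112487/17524774366 - 10796*sqrt(20698)/72416423 ≈ -2.0295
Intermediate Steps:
u = sqrt(20698) ≈ 143.87
F(P) = -116*P (F(P) = -114*P - 2*P = -116*P)
45994/F(121) + 10796/(u + 8511) = 45994/((-116*121)) + 10796/(sqrt(20698) + 8511) = 45994/(-14036) + 10796/(8511 + sqrt(20698)) = 45994*(-1/14036) + 10796/(8511 + sqrt(20698)) = -793/242 + 10796/(8511 + sqrt(20698))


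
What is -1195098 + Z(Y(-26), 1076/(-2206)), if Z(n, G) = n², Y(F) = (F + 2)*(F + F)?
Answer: 362406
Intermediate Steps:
Y(F) = 2*F*(2 + F) (Y(F) = (2 + F)*(2*F) = 2*F*(2 + F))
-1195098 + Z(Y(-26), 1076/(-2206)) = -1195098 + (2*(-26)*(2 - 26))² = -1195098 + (2*(-26)*(-24))² = -1195098 + 1248² = -1195098 + 1557504 = 362406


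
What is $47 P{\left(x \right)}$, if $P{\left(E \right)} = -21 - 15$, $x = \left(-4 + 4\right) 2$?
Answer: $-1692$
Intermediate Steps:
$x = 0$ ($x = 0 \cdot 2 = 0$)
$P{\left(E \right)} = -36$
$47 P{\left(x \right)} = 47 \left(-36\right) = -1692$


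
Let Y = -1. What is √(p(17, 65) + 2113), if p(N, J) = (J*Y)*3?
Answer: √1918 ≈ 43.795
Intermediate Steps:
p(N, J) = -3*J (p(N, J) = (J*(-1))*3 = -J*3 = -3*J)
√(p(17, 65) + 2113) = √(-3*65 + 2113) = √(-195 + 2113) = √1918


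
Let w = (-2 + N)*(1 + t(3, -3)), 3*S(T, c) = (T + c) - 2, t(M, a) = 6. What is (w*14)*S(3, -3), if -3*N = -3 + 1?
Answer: 784/9 ≈ 87.111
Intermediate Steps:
S(T, c) = -2/3 + T/3 + c/3 (S(T, c) = ((T + c) - 2)/3 = (-2 + T + c)/3 = -2/3 + T/3 + c/3)
N = 2/3 (N = -(-3 + 1)/3 = -1/3*(-2) = 2/3 ≈ 0.66667)
w = -28/3 (w = (-2 + 2/3)*(1 + 6) = -4/3*7 = -28/3 ≈ -9.3333)
(w*14)*S(3, -3) = (-28/3*14)*(-2/3 + (1/3)*3 + (1/3)*(-3)) = -392*(-2/3 + 1 - 1)/3 = -392/3*(-2/3) = 784/9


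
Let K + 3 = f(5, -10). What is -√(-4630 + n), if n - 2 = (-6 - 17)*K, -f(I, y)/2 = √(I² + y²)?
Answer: -I*√(4559 - 230*√5) ≈ -63.598*I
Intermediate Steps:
f(I, y) = -2*√(I² + y²)
K = -3 - 10*√5 (K = -3 - 2*√(5² + (-10)²) = -3 - 2*√(25 + 100) = -3 - 10*√5 ≈ -25.361)
n = 71 + 230*√5 (n = 2 + (-6 - 17)*(-3 - 10*√5) = 2 - 23*(-3 - 10*√5) = 2 + (69 + 230*√5) = 71 + 230*√5 ≈ 585.30)
-√(-4630 + n) = -√(-4630 + (71 + 230*√5)) = -√(-4559 + 230*√5)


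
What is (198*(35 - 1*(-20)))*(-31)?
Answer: -337590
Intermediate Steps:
(198*(35 - 1*(-20)))*(-31) = (198*(35 + 20))*(-31) = (198*55)*(-31) = 10890*(-31) = -337590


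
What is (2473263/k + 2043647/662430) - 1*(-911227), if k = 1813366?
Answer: 273649191720928538/300307009845 ≈ 9.1123e+5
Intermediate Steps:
(2473263/k + 2043647/662430) - 1*(-911227) = (2473263/1813366 + 2043647/662430) - 1*(-911227) = (2473263*(1/1813366) + 2043647*(1/662430)) + 911227 = (2473263/1813366 + 2043647/662430) + 911227 = 1336060898723/300307009845 + 911227 = 273649191720928538/300307009845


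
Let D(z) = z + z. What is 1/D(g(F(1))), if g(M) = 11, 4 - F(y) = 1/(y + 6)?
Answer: 1/22 ≈ 0.045455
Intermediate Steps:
F(y) = 4 - 1/(6 + y) (F(y) = 4 - 1/(y + 6) = 4 - 1/(6 + y))
D(z) = 2*z
1/D(g(F(1))) = 1/(2*11) = 1/22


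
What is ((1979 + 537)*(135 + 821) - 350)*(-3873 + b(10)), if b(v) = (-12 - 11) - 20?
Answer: -9417768536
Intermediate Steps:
b(v) = -43 (b(v) = -23 - 20 = -43)
((1979 + 537)*(135 + 821) - 350)*(-3873 + b(10)) = ((1979 + 537)*(135 + 821) - 350)*(-3873 - 43) = (2516*956 - 350)*(-3916) = (2405296 - 350)*(-3916) = 2404946*(-3916) = -9417768536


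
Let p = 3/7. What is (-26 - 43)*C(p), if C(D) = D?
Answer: -207/7 ≈ -29.571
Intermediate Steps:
p = 3/7 (p = 3*(⅐) = 3/7 ≈ 0.42857)
(-26 - 43)*C(p) = (-26 - 43)*(3/7) = -69*3/7 = -207/7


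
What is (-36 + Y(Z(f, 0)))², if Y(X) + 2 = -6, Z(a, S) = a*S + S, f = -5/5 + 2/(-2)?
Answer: 1936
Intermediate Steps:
f = -2 (f = -5*⅕ + 2*(-½) = -1 - 1 = -2)
Z(a, S) = S + S*a (Z(a, S) = S*a + S = S + S*a)
Y(X) = -8 (Y(X) = -2 - 6 = -8)
(-36 + Y(Z(f, 0)))² = (-36 - 8)² = (-44)² = 1936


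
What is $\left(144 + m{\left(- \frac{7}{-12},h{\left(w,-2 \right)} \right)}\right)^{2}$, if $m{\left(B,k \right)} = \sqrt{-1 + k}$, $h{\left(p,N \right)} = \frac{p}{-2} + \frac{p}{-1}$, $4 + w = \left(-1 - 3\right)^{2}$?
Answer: $\left(144 + i \sqrt{19}\right)^{2} \approx 20717.0 + 1255.4 i$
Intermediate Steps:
$w = 12$ ($w = -4 + \left(-1 - 3\right)^{2} = -4 + \left(-4\right)^{2} = -4 + 16 = 12$)
$h{\left(p,N \right)} = - \frac{3 p}{2}$ ($h{\left(p,N \right)} = p \left(- \frac{1}{2}\right) + p \left(-1\right) = - \frac{p}{2} - p = - \frac{3 p}{2}$)
$\left(144 + m{\left(- \frac{7}{-12},h{\left(w,-2 \right)} \right)}\right)^{2} = \left(144 + \sqrt{-1 - 18}\right)^{2} = \left(144 + \sqrt{-19}\right)^{2} = \left(144 + i \sqrt{19}\right)^{2}$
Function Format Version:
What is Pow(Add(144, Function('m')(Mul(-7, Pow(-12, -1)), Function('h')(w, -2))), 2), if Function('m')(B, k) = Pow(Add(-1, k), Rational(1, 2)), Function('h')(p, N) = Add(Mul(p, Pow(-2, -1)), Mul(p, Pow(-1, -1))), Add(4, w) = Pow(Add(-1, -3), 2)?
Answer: Pow(Add(144, Mul(I, Pow(19, Rational(1, 2)))), 2) ≈ Add(20717., Mul(1255.4, I))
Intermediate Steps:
w = 12 (w = Add(-4, Pow(Add(-1, -3), 2)) = Add(-4, Pow(-4, 2)) = Add(-4, 16) = 12)
Function('h')(p, N) = Mul(Rational(-3, 2), p) (Function('h')(p, N) = Add(Mul(p, Rational(-1, 2)), Mul(p, -1)) = Add(Mul(Rational(-1, 2), p), Mul(-1, p)) = Mul(Rational(-3, 2), p))
Pow(Add(144, Function('m')(Mul(-7, Pow(-12, -1)), Function('h')(w, -2))), 2) = Pow(Add(144, Pow(Add(-1, Mul(Rational(-3, 2), 12)), Rational(1, 2))), 2) = Pow(Add(144, Pow(Add(-1, -18), Rational(1, 2))), 2) = Pow(Add(144, Pow(-19, Rational(1, 2))), 2) = Pow(Add(144, Mul(I, Pow(19, Rational(1, 2)))), 2)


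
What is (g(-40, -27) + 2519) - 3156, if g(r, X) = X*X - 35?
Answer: 57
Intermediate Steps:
g(r, X) = -35 + X² (g(r, X) = X² - 35 = -35 + X²)
(g(-40, -27) + 2519) - 3156 = ((-35 + (-27)²) + 2519) - 3156 = ((-35 + 729) + 2519) - 3156 = (694 + 2519) - 3156 = 3213 - 3156 = 57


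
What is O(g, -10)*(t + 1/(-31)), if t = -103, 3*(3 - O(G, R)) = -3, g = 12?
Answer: -12776/31 ≈ -412.13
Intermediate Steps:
O(G, R) = 4 (O(G, R) = 3 - 1/3*(-3) = 3 + 1 = 4)
O(g, -10)*(t + 1/(-31)) = 4*(-103 + 1/(-31)) = 4*(-103 - 1/31) = 4*(-3194/31) = -12776/31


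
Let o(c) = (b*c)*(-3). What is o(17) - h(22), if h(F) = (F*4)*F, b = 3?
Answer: -2089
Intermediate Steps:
o(c) = -9*c (o(c) = (3*c)*(-3) = -9*c)
h(F) = 4*F² (h(F) = (4*F)*F = 4*F²)
o(17) - h(22) = -9*17 - 4*22² = -153 - 4*484 = -153 - 1*1936 = -153 - 1936 = -2089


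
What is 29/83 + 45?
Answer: 3764/83 ≈ 45.349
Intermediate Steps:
29/83 + 45 = 3764/83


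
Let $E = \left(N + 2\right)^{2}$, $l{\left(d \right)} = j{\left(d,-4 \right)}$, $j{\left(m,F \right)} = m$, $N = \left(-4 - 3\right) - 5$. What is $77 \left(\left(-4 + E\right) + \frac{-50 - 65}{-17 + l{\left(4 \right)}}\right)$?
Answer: $\frac{104951}{13} \approx 8073.2$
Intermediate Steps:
$N = -12$ ($N = -7 - 5 = -12$)
$l{\left(d \right)} = d$
$E = 100$ ($E = \left(-12 + 2\right)^{2} = \left(-10\right)^{2} = 100$)
$77 \left(\left(-4 + E\right) + \frac{-50 - 65}{-17 + l{\left(4 \right)}}\right) = 77 \left(\left(-4 + 100\right) + \frac{-50 - 65}{-17 + 4}\right) = 77 \left(96 - \frac{115}{-13}\right) = 77 \left(96 - - \frac{115}{13}\right) = 77 \left(96 + \frac{115}{13}\right) = 77 \cdot \frac{1363}{13} = \frac{104951}{13}$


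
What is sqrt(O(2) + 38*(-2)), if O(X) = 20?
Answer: 2*I*sqrt(14) ≈ 7.4833*I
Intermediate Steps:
sqrt(O(2) + 38*(-2)) = sqrt(20 + 38*(-2)) = sqrt(20 - 76) = sqrt(-56) = 2*I*sqrt(14)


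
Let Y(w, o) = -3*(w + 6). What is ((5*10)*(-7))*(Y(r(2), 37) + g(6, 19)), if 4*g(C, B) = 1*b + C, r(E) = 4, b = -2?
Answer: 10150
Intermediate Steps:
Y(w, o) = -18 - 3*w (Y(w, o) = -3*(6 + w) = -18 - 3*w)
g(C, B) = -1/2 + C/4 (g(C, B) = (1*(-2) + C)/4 = (-2 + C)/4 = -1/2 + C/4)
((5*10)*(-7))*(Y(r(2), 37) + g(6, 19)) = ((5*10)*(-7))*((-18 - 3*4) + (-1/2 + (1/4)*6)) = (50*(-7))*((-18 - 12) + (-1/2 + 3/2)) = -350*(-30 + 1) = -350*(-29) = 10150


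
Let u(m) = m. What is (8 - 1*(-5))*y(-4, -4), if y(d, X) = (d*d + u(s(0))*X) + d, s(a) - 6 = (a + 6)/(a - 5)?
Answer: -468/5 ≈ -93.600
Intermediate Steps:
s(a) = 6 + (6 + a)/(-5 + a) (s(a) = 6 + (a + 6)/(a - 5) = 6 + (6 + a)/(-5 + a))
y(d, X) = d + d² + 24*X/5 (y(d, X) = (d*d + ((-24 + 7*0)/(-5 + 0))*X) + d = (d² + ((-24 + 0)/(-5))*X) + d = (d² + (-⅕*(-24))*X) + d = (d² + 24*X/5) + d = d + d² + 24*X/5)
(8 - 1*(-5))*y(-4, -4) = (8 - 1*(-5))*(-4 + (-4)² + (24/5)*(-4)) = (8 + 5)*(-4 + 16 - 96/5) = 13*(-36/5) = -468/5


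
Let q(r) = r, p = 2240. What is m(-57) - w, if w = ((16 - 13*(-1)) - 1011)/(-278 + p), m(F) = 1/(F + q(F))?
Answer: 18331/37278 ≈ 0.49174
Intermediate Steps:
m(F) = 1/(2*F) (m(F) = 1/(F + F) = 1/(2*F))
w = -491/981 (w = ((16 - 13*(-1)) - 1011)/(-278 + 2240) = ((16 + 13) - 1011)/1962 = (29 - 1011)*(1/1962) = -982*1/1962 = -491/981 ≈ -0.50051)
m(-57) - w = (½)/(-57) - 1*(-491/981) = (½)*(-1/57) + 491/981 = -1/114 + 491/981 = 18331/37278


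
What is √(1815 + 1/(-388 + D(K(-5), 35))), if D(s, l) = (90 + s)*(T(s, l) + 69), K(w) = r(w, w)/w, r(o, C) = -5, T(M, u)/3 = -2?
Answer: 2*√12963196430/5345 ≈ 42.603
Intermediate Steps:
T(M, u) = -6 (T(M, u) = 3*(-2) = -6)
K(w) = -5/w
D(s, l) = 5670 + 63*s (D(s, l) = (90 + s)*(-6 + 69) = (90 + s)*63 = 5670 + 63*s)
√(1815 + 1/(-388 + D(K(-5), 35))) = √(1815 + 1/(-388 + (5670 + 63*(-5/(-5))))) = √(1815 + 1/(-388 + (5670 + 63*(-5*(-⅕))))) = √(1815 + 1/(-388 + (5670 + 63*1))) = √(1815 + 1/(-388 + (5670 + 63))) = √(1815 + 1/(-388 + 5733)) = √(1815 + 1/5345) = √(9701176/5345) = 2*√12963196430/5345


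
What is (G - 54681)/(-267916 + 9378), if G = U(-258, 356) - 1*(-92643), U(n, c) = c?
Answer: -2737/18467 ≈ -0.14821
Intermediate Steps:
G = 92999 (G = 356 - 1*(-92643) = 356 + 92643 = 92999)
(G - 54681)/(-267916 + 9378) = (92999 - 54681)/(-267916 + 9378) = 38318/(-258538) = 38318*(-1/258538) = -2737/18467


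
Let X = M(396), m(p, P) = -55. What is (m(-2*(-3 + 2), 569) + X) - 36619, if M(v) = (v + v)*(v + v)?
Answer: 590590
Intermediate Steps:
M(v) = 4*v² (M(v) = (2*v)*(2*v) = 4*v²)
X = 627264 (X = 4*396² = 4*156816 = 627264)
(m(-2*(-3 + 2), 569) + X) - 36619 = (-55 + 627264) - 36619 = 627209 - 36619 = 590590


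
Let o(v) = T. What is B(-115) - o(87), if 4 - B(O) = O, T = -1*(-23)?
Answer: 96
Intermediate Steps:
T = 23
B(O) = 4 - O
o(v) = 23
B(-115) - o(87) = (4 - 1*(-115)) - 1*23 = (4 + 115) - 23 = 119 - 23 = 96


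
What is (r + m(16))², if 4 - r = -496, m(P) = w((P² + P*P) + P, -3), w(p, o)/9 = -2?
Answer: 232324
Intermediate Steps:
w(p, o) = -18 (w(p, o) = 9*(-2) = -18)
m(P) = -18
r = 500 (r = 4 - 1*(-496) = 4 + 496 = 500)
(r + m(16))² = (500 - 18)² = 482² = 232324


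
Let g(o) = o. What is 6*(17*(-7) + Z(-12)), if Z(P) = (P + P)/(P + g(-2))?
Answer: -4926/7 ≈ -703.71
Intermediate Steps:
Z(P) = 2*P/(-2 + P) (Z(P) = (P + P)/(P - 2) = (2*P)/(-2 + P) = 2*P/(-2 + P))
6*(17*(-7) + Z(-12)) = 6*(17*(-7) + 2*(-12)/(-2 - 12)) = 6*(-119 + 2*(-12)/(-14)) = 6*(-119 + 2*(-12)*(-1/14)) = 6*(-119 + 12/7) = 6*(-821/7) = -4926/7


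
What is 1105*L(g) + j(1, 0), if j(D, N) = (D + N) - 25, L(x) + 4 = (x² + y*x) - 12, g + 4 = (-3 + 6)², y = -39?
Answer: -205554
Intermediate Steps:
g = 5 (g = -4 + (-3 + 6)² = -4 + 3² = -4 + 9 = 5)
L(x) = -16 + x² - 39*x (L(x) = -4 + ((x² - 39*x) - 12) = -4 + (-12 + x² - 39*x) = -16 + x² - 39*x)
j(D, N) = -25 + D + N
1105*L(g) + j(1, 0) = 1105*(-16 + 5² - 39*5) + (-25 + 1 + 0) = 1105*(-16 + 25 - 195) - 24 = 1105*(-186) - 24 = -205530 - 24 = -205554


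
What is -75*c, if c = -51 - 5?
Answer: 4200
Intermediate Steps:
c = -56
-75*c = -75*(-56) = 4200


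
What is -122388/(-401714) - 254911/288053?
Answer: -33573543445/57857461421 ≈ -0.58028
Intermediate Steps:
-122388/(-401714) - 254911/288053 = -122388*(-1/401714) - 254911*1/288053 = 61194/200857 - 254911/288053 = -33573543445/57857461421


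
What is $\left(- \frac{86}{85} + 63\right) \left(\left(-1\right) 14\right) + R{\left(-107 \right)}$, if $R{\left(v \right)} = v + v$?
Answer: $- \frac{91956}{85} \approx -1081.8$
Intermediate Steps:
$R{\left(v \right)} = 2 v$
$\left(- \frac{86}{85} + 63\right) \left(\left(-1\right) 14\right) + R{\left(-107 \right)} = \left(- \frac{86}{85} + 63\right) \left(\left(-1\right) 14\right) + 2 \left(-107\right) = \left(\left(-86\right) \frac{1}{85} + 63\right) \left(-14\right) - 214 = \left(- \frac{86}{85} + 63\right) \left(-14\right) - 214 = \frac{5269}{85} \left(-14\right) - 214 = - \frac{73766}{85} - 214 = - \frac{91956}{85}$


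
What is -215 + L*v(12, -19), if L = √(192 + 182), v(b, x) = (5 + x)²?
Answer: -215 + 196*√374 ≈ 3575.5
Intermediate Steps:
L = √374 ≈ 19.339
-215 + L*v(12, -19) = -215 + √374*(5 - 19)² = -215 + √374*(-14)² = -215 + √374*196 = -215 + 196*√374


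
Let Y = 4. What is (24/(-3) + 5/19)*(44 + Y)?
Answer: -7056/19 ≈ -371.37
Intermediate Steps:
(24/(-3) + 5/19)*(44 + Y) = (24/(-3) + 5/19)*(44 + 4) = (24*(-1/3) + 5*(1/19))*48 = (-8 + 5/19)*48 = -147/19*48 = -7056/19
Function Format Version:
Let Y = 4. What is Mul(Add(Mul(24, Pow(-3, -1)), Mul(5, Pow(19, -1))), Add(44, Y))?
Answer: Rational(-7056, 19) ≈ -371.37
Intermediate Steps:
Mul(Add(Mul(24, Pow(-3, -1)), Mul(5, Pow(19, -1))), Add(44, Y)) = Mul(Add(Mul(24, Pow(-3, -1)), Mul(5, Pow(19, -1))), Add(44, 4)) = Mul(Add(Mul(24, Rational(-1, 3)), Mul(5, Rational(1, 19))), 48) = Mul(Add(-8, Rational(5, 19)), 48) = Mul(Rational(-147, 19), 48) = Rational(-7056, 19)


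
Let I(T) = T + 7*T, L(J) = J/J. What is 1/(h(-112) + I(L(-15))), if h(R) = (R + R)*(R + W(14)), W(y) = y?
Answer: 1/21960 ≈ 4.5537e-5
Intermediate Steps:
L(J) = 1
I(T) = 8*T
h(R) = 2*R*(14 + R) (h(R) = (R + R)*(R + 14) = (2*R)*(14 + R) = 2*R*(14 + R))
1/(h(-112) + I(L(-15))) = 1/(2*(-112)*(14 - 112) + 8*1) = 1/(2*(-112)*(-98) + 8) = 1/(21952 + 8) = 1/21960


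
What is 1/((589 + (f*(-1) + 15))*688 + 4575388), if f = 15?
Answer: 1/4980620 ≈ 2.0078e-7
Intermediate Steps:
1/((589 + (f*(-1) + 15))*688 + 4575388) = 1/((589 + (15*(-1) + 15))*688 + 4575388) = 1/((589 + (-15 + 15))*688 + 4575388) = 1/((589 + 0)*688 + 4575388) = 1/(589*688 + 4575388) = 1/(405232 + 4575388) = 1/4980620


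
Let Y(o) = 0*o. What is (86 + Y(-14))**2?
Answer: 7396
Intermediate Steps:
Y(o) = 0
(86 + Y(-14))**2 = (86 + 0)**2 = 86**2 = 7396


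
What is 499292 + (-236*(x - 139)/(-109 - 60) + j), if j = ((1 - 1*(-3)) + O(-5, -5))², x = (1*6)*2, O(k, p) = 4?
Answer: 84361192/169 ≈ 4.9918e+5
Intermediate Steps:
x = 12 (x = 6*2 = 12)
j = 64 (j = ((1 - 1*(-3)) + 4)² = ((1 + 3) + 4)² = (4 + 4)² = 8² = 64)
499292 + (-236*(x - 139)/(-109 - 60) + j) = 499292 + (-236*(12 - 139)/(-109 - 60) + 64) = 499292 + (-(-29972)/(-169) + 64) = 499292 + (-(-29972)*(-1)/169 + 64) = 499292 + (-236*127/169 + 64) = 499292 + (-29972/169 + 64) = 499292 - 19156/169 = 84361192/169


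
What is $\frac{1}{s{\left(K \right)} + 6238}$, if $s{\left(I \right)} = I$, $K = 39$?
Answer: $\frac{1}{6277} \approx 0.00015931$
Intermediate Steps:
$\frac{1}{s{\left(K \right)} + 6238} = \frac{1}{39 + 6238} = \frac{1}{6277}$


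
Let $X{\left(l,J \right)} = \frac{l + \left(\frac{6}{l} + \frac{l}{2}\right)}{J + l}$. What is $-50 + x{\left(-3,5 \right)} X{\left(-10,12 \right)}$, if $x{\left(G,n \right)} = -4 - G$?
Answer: $- \frac{211}{5} \approx -42.2$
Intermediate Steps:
$X{\left(l,J \right)} = \frac{\frac{6}{l} + \frac{3 l}{2}}{J + l}$ ($X{\left(l,J \right)} = \frac{l + \left(\frac{6}{l} + l \frac{1}{2}\right)}{J + l} = \frac{l + \left(\frac{6}{l} + \frac{l}{2}\right)}{J + l} = \frac{l + \left(\frac{l}{2} + \frac{6}{l}\right)}{J + l} = \frac{\frac{6}{l} + \frac{3 l}{2}}{J + l}$)
$-50 + x{\left(-3,5 \right)} X{\left(-10,12 \right)} = -50 + \left(-4 - -3\right) \frac{3 \left(4 + \left(-10\right)^{2}\right)}{2 \left(-10\right) \left(12 - 10\right)} = -50 + \left(-4 + 3\right) \frac{3}{2} \left(- \frac{1}{10}\right) \frac{1}{2} \left(4 + 100\right) = -50 - \frac{3}{2} \left(- \frac{1}{10}\right) \frac{1}{2} \cdot 104 = -50 - - \frac{39}{5} = -50 + \frac{39}{5} = - \frac{211}{5}$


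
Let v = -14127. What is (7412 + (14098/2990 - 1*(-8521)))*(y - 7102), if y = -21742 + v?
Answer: -1023865032364/1495 ≈ -6.8486e+8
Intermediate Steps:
y = -35869 (y = -21742 - 14127 = -35869)
(7412 + (14098/2990 - 1*(-8521)))*(y - 7102) = (7412 + (14098/2990 - 1*(-8521)))*(-35869 - 7102) = (7412 + (14098*(1/2990) + 8521))*(-42971) = (7412 + (7049/1495 + 8521))*(-42971) = (7412 + 12745944/1495)*(-42971) = (23826884/1495)*(-42971) = -1023865032364/1495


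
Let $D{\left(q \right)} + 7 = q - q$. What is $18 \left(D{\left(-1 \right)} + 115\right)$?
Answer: $1944$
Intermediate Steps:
$D{\left(q \right)} = -7$ ($D{\left(q \right)} = -7 + \left(q - q\right) = -7 + 0 = -7$)
$18 \left(D{\left(-1 \right)} + 115\right) = 18 \left(-7 + 115\right) = 18 \cdot 108 = 1944$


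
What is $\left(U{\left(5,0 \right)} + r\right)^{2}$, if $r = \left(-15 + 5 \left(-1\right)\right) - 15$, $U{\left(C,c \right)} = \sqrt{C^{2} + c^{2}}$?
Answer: $900$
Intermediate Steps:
$r = -35$ ($r = \left(-15 - 5\right) - 15 = -20 - 15 = -35$)
$\left(U{\left(5,0 \right)} + r\right)^{2} = \left(\sqrt{5^{2} + 0^{2}} - 35\right)^{2} = \left(\sqrt{25 + 0} - 35\right)^{2} = \left(\sqrt{25} - 35\right)^{2} = \left(5 - 35\right)^{2} = \left(-30\right)^{2} = 900$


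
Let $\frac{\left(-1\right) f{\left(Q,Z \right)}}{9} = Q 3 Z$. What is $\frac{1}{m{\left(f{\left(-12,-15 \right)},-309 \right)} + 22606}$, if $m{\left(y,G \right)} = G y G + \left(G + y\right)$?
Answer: $- \frac{1}{464020223} \approx -2.1551 \cdot 10^{-9}$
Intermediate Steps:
$f{\left(Q,Z \right)} = - 27 Q Z$ ($f{\left(Q,Z \right)} = - 9 Q 3 Z = - 9 \cdot 3 Q Z = - 27 Q Z$)
$m{\left(y,G \right)} = G + y + y G^{2}$ ($m{\left(y,G \right)} = y G^{2} + \left(G + y\right) = G + y + y G^{2}$)
$\frac{1}{m{\left(f{\left(-12,-15 \right)},-309 \right)} + 22606} = \frac{1}{\left(-309 - \left(-324\right) \left(-15\right) + \left(-27\right) \left(-12\right) \left(-15\right) \left(-309\right)^{2}\right) + 22606} = \frac{1}{\left(-309 - 4860 - 464037660\right) + 22606} = \frac{1}{-464042829 + 22606} = \frac{1}{-464020223} = - \frac{1}{464020223}$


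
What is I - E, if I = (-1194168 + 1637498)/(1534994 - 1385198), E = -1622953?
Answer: 121556155459/74898 ≈ 1.6230e+6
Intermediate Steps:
I = 221665/74898 (I = 443330/149796 = 443330*(1/149796) = 221665/74898 ≈ 2.9596)
I - E = 221665/74898 - 1*(-1622953) = 221665/74898 + 1622953 = 121556155459/74898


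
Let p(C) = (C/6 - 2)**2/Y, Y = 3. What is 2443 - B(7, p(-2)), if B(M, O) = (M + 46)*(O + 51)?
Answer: -9617/27 ≈ -356.19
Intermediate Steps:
p(C) = (-2 + C/6)**2/3 (p(C) = (C/6 - 2)**2/3 = (C*(1/6) - 2)**2*(1/3) = (C/6 - 2)**2*(1/3) = (-2 + C/6)**2*(1/3) = (-2 + C/6)**2/3)
B(M, O) = (46 + M)*(51 + O)
2443 - B(7, p(-2)) = 2443 - (2346 + 46*((-12 - 2)**2/108) + 51*7 + 7*((-12 - 2)**2/108)) = 2443 - (2346 + 46*((1/108)*(-14)**2) + 357 + 7*((1/108)*(-14)**2)) = 2443 - (2346 + 46*((1/108)*196) + 357 + 7*((1/108)*196)) = 2443 - (2346 + 46*(49/27) + 357 + 7*(49/27)) = 2443 - (2346 + 2254/27 + 357 + 343/27) = 2443 - 1*75578/27 = 2443 - 75578/27 = -9617/27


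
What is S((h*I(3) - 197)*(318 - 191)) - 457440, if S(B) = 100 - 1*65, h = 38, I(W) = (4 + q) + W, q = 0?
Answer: -457405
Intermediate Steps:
I(W) = 4 + W (I(W) = (4 + 0) + W = 4 + W)
S(B) = 35 (S(B) = 100 - 65 = 35)
S((h*I(3) - 197)*(318 - 191)) - 457440 = 35 - 457440 = -457405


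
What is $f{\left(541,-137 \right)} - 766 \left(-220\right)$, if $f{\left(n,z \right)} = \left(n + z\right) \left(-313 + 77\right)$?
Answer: $73176$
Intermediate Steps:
$f{\left(n,z \right)} = - 236 n - 236 z$ ($f{\left(n,z \right)} = \left(n + z\right) \left(-236\right) = - 236 n - 236 z$)
$f{\left(541,-137 \right)} - 766 \left(-220\right) = \left(\left(-236\right) 541 - -32332\right) - 766 \left(-220\right) = \left(-127676 + 32332\right) - -168520 = -95344 + 168520 = 73176$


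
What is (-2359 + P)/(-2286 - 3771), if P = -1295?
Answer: 406/673 ≈ 0.60327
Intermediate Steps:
(-2359 + P)/(-2286 - 3771) = (-2359 - 1295)/(-2286 - 3771) = -3654/(-6057) = -3654*(-1/6057) = 406/673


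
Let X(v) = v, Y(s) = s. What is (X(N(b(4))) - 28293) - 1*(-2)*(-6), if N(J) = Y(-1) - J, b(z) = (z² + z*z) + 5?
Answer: -28343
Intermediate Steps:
b(z) = 5 + 2*z² (b(z) = (z² + z²) + 5 = 2*z² + 5 = 5 + 2*z²)
N(J) = -1 - J
(X(N(b(4))) - 28293) - 1*(-2)*(-6) = ((-1 - (5 + 2*4²)) - 28293) - 1*(-2)*(-6) = ((-1 - (5 + 2*16)) - 28293) + 2*(-6) = ((-1 - (5 + 32)) - 28293) - 12 = ((-1 - 1*37) - 28293) - 12 = ((-1 - 37) - 28293) - 12 = (-38 - 28293) - 12 = -28331 - 12 = -28343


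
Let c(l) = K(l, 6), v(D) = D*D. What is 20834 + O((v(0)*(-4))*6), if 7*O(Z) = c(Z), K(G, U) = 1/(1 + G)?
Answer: 145839/7 ≈ 20834.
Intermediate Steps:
v(D) = D²
c(l) = 1/(1 + l)
O(Z) = 1/(7*(1 + Z))
20834 + O((v(0)*(-4))*6) = 20834 + 1/(7*(1 + (0²*(-4))*6)) = 20834 + 1/(7*(1 + (0*(-4))*6)) = 20834 + 1/(7*(1 + 0*6)) = 20834 + 1/(7*(1 + 0)) = 20834 + (⅐)/1 = 20834 + (⅐)*1 = 20834 + ⅐ = 145839/7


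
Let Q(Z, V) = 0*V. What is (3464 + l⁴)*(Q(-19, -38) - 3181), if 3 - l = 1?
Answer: -11069880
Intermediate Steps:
l = 2 (l = 3 - 1*1 = 3 - 1 = 2)
Q(Z, V) = 0
(3464 + l⁴)*(Q(-19, -38) - 3181) = (3464 + 2⁴)*(0 - 3181) = (3464 + 16)*(-3181) = 3480*(-3181) = -11069880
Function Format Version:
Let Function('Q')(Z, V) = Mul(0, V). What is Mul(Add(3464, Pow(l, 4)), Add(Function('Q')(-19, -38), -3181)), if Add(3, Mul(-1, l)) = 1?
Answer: -11069880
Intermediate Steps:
l = 2 (l = Add(3, Mul(-1, 1)) = Add(3, -1) = 2)
Function('Q')(Z, V) = 0
Mul(Add(3464, Pow(l, 4)), Add(Function('Q')(-19, -38), -3181)) = Mul(Add(3464, Pow(2, 4)), Add(0, -3181)) = Mul(Add(3464, 16), -3181) = Mul(3480, -3181) = -11069880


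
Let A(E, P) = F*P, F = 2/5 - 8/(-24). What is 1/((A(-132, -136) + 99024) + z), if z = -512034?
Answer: -15/6196646 ≈ -2.4207e-6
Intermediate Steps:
F = 11/15 (F = 2*(⅕) - 8*(-1/24) = ⅖ + ⅓ = 11/15 ≈ 0.73333)
A(E, P) = 11*P/15
1/((A(-132, -136) + 99024) + z) = 1/(((11/15)*(-136) + 99024) - 512034) = 1/((-1496/15 + 99024) - 512034) = 1/(1483864/15 - 512034) = 1/(-6196646/15) = -15/6196646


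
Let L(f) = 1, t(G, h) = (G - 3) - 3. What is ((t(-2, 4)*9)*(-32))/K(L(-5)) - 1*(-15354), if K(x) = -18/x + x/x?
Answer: 258714/17 ≈ 15218.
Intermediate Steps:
t(G, h) = -6 + G (t(G, h) = (-3 + G) - 3 = -6 + G)
K(x) = 1 - 18/x (K(x) = -18/x + 1 = 1 - 18/x)
((t(-2, 4)*9)*(-32))/K(L(-5)) - 1*(-15354) = (((-6 - 2)*9)*(-32))/(((-18 + 1)/1)) - 1*(-15354) = (-8*9*(-32))/((1*(-17))) + 15354 = -72*(-32)/(-17) + 15354 = 2304*(-1/17) + 15354 = -2304/17 + 15354 = 258714/17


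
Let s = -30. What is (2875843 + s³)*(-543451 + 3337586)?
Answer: 7960051935805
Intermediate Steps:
(2875843 + s³)*(-543451 + 3337586) = (2875843 + (-30)³)*(-543451 + 3337586) = (2875843 - 27000)*2794135 = 2848843*2794135 = 7960051935805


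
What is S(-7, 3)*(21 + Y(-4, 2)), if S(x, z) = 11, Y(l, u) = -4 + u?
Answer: 209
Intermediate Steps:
S(-7, 3)*(21 + Y(-4, 2)) = 11*(21 + (-4 + 2)) = 11*(21 - 2) = 11*19 = 209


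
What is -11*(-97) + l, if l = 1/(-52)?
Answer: 55483/52 ≈ 1067.0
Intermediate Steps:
l = -1/52 ≈ -0.019231
-11*(-97) + l = -11*(-97) - 1/52 = 1067 - 1/52 = 55483/52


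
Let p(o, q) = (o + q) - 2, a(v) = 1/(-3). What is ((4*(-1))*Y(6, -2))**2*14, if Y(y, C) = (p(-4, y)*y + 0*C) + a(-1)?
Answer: 224/9 ≈ 24.889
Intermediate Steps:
a(v) = -1/3
p(o, q) = -2 + o + q
Y(y, C) = -1/3 + y*(-6 + y) (Y(y, C) = ((-2 - 4 + y)*y + 0*C) - 1/3 = ((-6 + y)*y + 0) - 1/3 = (y*(-6 + y) + 0) - 1/3 = y*(-6 + y) - 1/3 = -1/3 + y*(-6 + y))
((4*(-1))*Y(6, -2))**2*14 = ((4*(-1))*(-1/3 + 6*(-6 + 6)))**2*14 = (-4*(-1/3 + 6*0))**2*14 = (-4*(-1/3 + 0))**2*14 = (-4*(-1/3))**2*14 = (4/3)**2*14 = (16/9)*14 = 224/9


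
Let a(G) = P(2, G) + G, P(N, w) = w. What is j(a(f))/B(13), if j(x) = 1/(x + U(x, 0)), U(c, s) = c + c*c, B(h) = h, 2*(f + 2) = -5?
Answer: 1/819 ≈ 0.0012210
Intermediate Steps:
f = -9/2 (f = -2 + (½)*(-5) = -2 - 5/2 = -9/2 ≈ -4.5000)
U(c, s) = c + c²
a(G) = 2*G (a(G) = G + G = 2*G)
j(x) = 1/(x + x*(1 + x))
j(a(f))/B(13) = (1/(((2*(-9/2)))*(2 + 2*(-9/2))))/13 = (1/((-9)*(2 - 9)))*(1/13) = -⅑/(-7)*(1/13) = -⅑*(-⅐)*(1/13) = (1/63)*(1/13) = 1/819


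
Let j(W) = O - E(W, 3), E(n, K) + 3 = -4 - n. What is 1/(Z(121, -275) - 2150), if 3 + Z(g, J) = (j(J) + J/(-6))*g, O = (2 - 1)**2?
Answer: -6/173485 ≈ -3.4585e-5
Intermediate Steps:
E(n, K) = -7 - n (E(n, K) = -3 + (-4 - n) = -7 - n)
O = 1 (O = 1**2 = 1)
j(W) = 8 + W (j(W) = 1 - (-7 - W) = 1 + (7 + W) = 8 + W)
Z(g, J) = -3 + g*(8 + 5*J/6) (Z(g, J) = -3 + ((8 + J) + J/(-6))*g = -3 + ((8 + J) + J*(-1/6))*g = -3 + ((8 + J) - J/6)*g = -3 + (8 + 5*J/6)*g = -3 + g*(8 + 5*J/6))
1/(Z(121, -275) - 2150) = 1/((-3 + 8*121 + (5/6)*(-275)*121) - 2150) = 1/((-3 + 968 - 166375/6) - 2150) = 1/(-160585/6 - 2150) = 1/(-173485/6) = -6/173485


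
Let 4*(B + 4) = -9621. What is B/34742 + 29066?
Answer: 4039234251/138968 ≈ 29066.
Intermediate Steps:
B = -9637/4 (B = -4 + (1/4)*(-9621) = -4 - 9621/4 = -9637/4 ≈ -2409.3)
B/34742 + 29066 = -9637/4/34742 + 29066 = -9637/4*1/34742 + 29066 = -9637/138968 + 29066 = 4039234251/138968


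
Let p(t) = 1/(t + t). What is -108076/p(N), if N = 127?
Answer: -27451304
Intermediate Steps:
p(t) = 1/(2*t)
-108076/p(N) = -108076/((1/2)/127) = -108076/((1/2)*(1/127)) = -108076/1/254 = -108076*254 = -27451304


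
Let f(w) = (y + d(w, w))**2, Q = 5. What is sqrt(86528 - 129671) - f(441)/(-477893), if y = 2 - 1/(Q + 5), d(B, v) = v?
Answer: 19616041/47789300 + I*sqrt(43143) ≈ 0.41047 + 207.71*I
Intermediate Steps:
y = 19/10 (y = 2 - 1/(5 + 5) = 2 - 1/10 = 19/10 ≈ 1.9000)
f(w) = (19/10 + w)**2
sqrt(86528 - 129671) - f(441)/(-477893) = sqrt(86528 - 129671) - (19 + 10*441)**2/100/(-477893) = sqrt(-43143) - (19 + 4410)**2/100*(-1)/477893 = I*sqrt(43143) - (1/100)*4429**2*(-1)/477893 = I*sqrt(43143) - (1/100)*19616041*(-1)/477893 = I*sqrt(43143) - 19616041*(-1)/(100*477893) = I*sqrt(43143) - 1*(-19616041/47789300) = I*sqrt(43143) + 19616041/47789300 = 19616041/47789300 + I*sqrt(43143)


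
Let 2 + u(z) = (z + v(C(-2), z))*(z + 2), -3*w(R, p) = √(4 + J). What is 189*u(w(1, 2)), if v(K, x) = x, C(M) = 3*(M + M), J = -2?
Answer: -294 - 252*√2 ≈ -650.38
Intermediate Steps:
C(M) = 6*M (C(M) = 3*(2*M) = 6*M)
w(R, p) = -√2/3 (w(R, p) = -√(4 - 2)/3 = -√2/3)
u(z) = -2 + 2*z*(2 + z) (u(z) = -2 + (z + z)*(z + 2) = -2 + (2*z)*(2 + z) = -2 + 2*z*(2 + z))
189*u(w(1, 2)) = 189*(-2 + 2*(-√2/3)² + 4*(-√2/3)) = 189*(-2 + 2*(2/9) - 4*√2/3) = 189*(-2 + 4/9 - 4*√2/3) = 189*(-14/9 - 4*√2/3) = -294 - 252*√2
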